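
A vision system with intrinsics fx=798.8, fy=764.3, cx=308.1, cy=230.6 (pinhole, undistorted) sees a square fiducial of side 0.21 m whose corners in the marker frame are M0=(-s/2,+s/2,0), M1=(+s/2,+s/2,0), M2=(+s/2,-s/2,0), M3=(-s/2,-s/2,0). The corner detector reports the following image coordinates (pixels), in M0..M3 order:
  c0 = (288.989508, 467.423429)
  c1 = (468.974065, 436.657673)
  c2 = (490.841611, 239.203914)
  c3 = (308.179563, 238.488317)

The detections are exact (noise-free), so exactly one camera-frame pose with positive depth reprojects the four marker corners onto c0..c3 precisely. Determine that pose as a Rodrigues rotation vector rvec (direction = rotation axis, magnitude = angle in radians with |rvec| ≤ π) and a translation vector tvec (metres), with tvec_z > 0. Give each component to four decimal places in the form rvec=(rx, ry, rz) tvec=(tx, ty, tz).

rvec=(0.1309, -0.5527, 0.0466) tvec=(0.0810, 0.1119, 0.7372)

Intrinsics K: fx=798.8, fy=764.3, cx=308.1, cy=230.6
Marker side s = 0.21 m; corners in marker frame (Z=0):
  M0 = (-0.1050, +0.1050, 0)
  M1 = (+0.1050, +0.1050, 0)
  M2 = (+0.1050, -0.1050, 0)
  M3 = (-0.1050, -0.1050, 0)
Detected image corners:
  c0 = (288.989508, 467.423429) px
  c1 = (468.974065, 436.657673) px
  c2 = (490.841611, 239.203914) px
  c3 = (308.179563, 238.488317) px
Planar DLT: solve 8×8 A·h = b for H (H[2,2]=1):
  H  [+1141.19398 -39.40639 +395.87847]
  H  [+173.84613 +1061.80120 +346.57184]
  H  [+0.71382 +0.15113 +1.00000]
B = K⁻¹H; ‖b₁‖=1.356397, ‖b₂‖=1.356397; λ = 2/(‖b₁‖+‖b₂‖) = 0.737247, sign → tz>0 ⇒ λ=+0.737247
r₁ = λ·B[:,0] = (+0.85028,+0.00891,+0.52626); r₂ = λ·B[:,1] = (-0.07935,+0.99060,+0.11142)
r₃ = r₁×r₂ = (-0.52032,-0.13650,+0.84299); SVD([r₁ r₂ r₃]) → R = UVᵀ:
  R  [+0.85028 -0.07935 -0.52032]
  R  [+0.00891 +0.99060 -0.13650]
  R  [+0.52626 +0.11142 +0.84299]
t = (+0.08101, +0.11187, +0.73725) m
tr R = 2.683870; θ = arccos((tr R − 1)/2) = 0.569937 rad = 32.655°
axis k = ((R−Rᵀ)₃₂, (R−Rᵀ)₁₃, (R−Rᵀ)₂₁) / (2 sinθ) = (+0.229732, -0.969812, +0.081784)
rvec = θ·k = (+0.130933, -0.552732, +0.046612)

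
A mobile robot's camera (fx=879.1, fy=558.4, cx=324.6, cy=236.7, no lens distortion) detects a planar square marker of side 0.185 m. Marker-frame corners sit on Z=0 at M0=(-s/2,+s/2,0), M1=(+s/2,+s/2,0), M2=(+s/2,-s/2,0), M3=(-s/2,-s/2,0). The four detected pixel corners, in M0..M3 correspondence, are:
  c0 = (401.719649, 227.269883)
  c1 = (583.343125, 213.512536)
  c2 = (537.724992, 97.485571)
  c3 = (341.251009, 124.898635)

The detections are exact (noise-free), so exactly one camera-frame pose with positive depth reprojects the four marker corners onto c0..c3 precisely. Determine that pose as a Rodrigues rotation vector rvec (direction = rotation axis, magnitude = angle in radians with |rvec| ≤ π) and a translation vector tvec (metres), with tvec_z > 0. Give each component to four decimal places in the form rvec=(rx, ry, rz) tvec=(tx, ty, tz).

Intrinsics K: fx=879.1, fy=558.4, cx=324.6, cy=236.7
Marker side s = 0.185 m; corners in marker frame (Z=0):
  M0 = (-0.0925, +0.0925, 0)
  M1 = (+0.0925, +0.0925, 0)
  M2 = (+0.0925, -0.0925, 0)
  M3 = (-0.0925, -0.0925, 0)
Detected image corners:
  c0 = (401.719649, 227.269883) px
  c1 = (583.343125, 213.512536) px
  c2 = (537.724992, 97.485571) px
  c3 = (341.251009, 124.898635) px
Planar DLT: solve 8×8 A·h = b for H (H[2,2]=1):
  H  [+755.96526 +560.70136 +462.49229]
  H  [-203.11495 +685.05927 +169.27704]
  H  [-0.56598 +0.58342 +1.00000]
B = K⁻¹H; ‖b₁‖=1.215833, ‖b₂‖=1.215833; λ = 2/(‖b₁‖+‖b₂‖) = 0.822481, sign → tz>0 ⇒ λ=+0.822481
r₁ = λ·B[:,0] = (+0.87916,-0.10185,-0.46551); r₂ = λ·B[:,1] = (+0.34741,+0.80564,+0.47985)
r₃ = r₁×r₂ = (+0.32616,-0.58359,+0.74367); SVD([r₁ r₂ r₃]) → R = UVᵀ:
  R  [+0.87916 +0.34741 +0.32616]
  R  [-0.10185 +0.80564 -0.58359]
  R  [-0.46551 +0.47985 +0.74367]
t = (+0.12901, -0.09931, +0.82248) m
tr R = 2.428467; θ = arccos((tr R − 1)/2) = 0.775268 rad = 44.420°
axis k = ((R−Rᵀ)₃₂, (R−Rᵀ)₁₃, (R−Rᵀ)₂₁) / (2 sinθ) = (+0.759701, +0.565554, -0.320940)
rvec = θ·k = (+0.588972, +0.438456, -0.248814)

rvec=(0.5890, 0.4385, -0.2488) tvec=(0.1290, -0.0993, 0.8225)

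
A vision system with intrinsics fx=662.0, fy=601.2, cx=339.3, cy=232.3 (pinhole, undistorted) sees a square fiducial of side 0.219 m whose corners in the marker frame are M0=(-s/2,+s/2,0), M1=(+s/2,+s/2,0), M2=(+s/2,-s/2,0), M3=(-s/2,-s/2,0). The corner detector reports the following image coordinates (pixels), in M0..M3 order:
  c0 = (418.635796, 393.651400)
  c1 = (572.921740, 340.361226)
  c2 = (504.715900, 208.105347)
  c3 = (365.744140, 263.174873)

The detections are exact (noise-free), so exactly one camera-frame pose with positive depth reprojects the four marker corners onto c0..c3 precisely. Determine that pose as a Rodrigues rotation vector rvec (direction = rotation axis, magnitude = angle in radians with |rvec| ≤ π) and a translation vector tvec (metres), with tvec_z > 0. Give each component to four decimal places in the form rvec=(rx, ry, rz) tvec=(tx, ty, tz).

rvec=(-0.3215, 0.2781, -0.3800) tvec=(0.1716, 0.1027, 0.9225)

Intrinsics K: fx=662.0, fy=601.2, cx=339.3, cy=232.3
Marker side s = 0.219 m; corners in marker frame (Z=0):
  M0 = (-0.1095, +0.1095, 0)
  M1 = (+0.1095, +0.1095, 0)
  M2 = (+0.1095, -0.1095, 0)
  M3 = (-0.1095, -0.1095, 0)
Detected image corners:
  c0 = (418.635796, 393.651400) px
  c1 = (572.921740, 340.361226) px
  c2 = (504.715900, 208.105347) px
  c3 = (365.744140, 263.174873) px
Planar DLT: solve 8×8 A·h = b for H (H[2,2]=1):
  H  [+565.22418 +96.09749 +462.45235]
  H  [-314.13526 +483.53353 +299.20461]
  H  [-0.22092 -0.38568 +1.00000]
B = K⁻¹H; ‖b₁‖=1.084009, ‖b₂‖=1.084009; λ = 2/(‖b₁‖+‖b₂‖) = 0.922502, sign → tz>0 ⇒ λ=+0.922502
r₁ = λ·B[:,0] = (+0.89210,-0.40327,-0.20380); r₂ = λ·B[:,1] = (+0.31627,+0.87943,-0.35579)
r₃ = r₁×r₂ = (+0.32270,+0.25294,+0.91208); SVD([r₁ r₂ r₃]) → R = UVᵀ:
  R  [+0.89210 +0.31627 +0.32270]
  R  [-0.40327 +0.87943 +0.25294]
  R  [-0.20380 -0.35579 +0.91208]
t = (+0.17161, +0.10266, +0.92250) m
tr R = 2.683598; θ = arccos((tr R − 1)/2) = 0.570189 rad = 32.669°
axis k = ((R−Rᵀ)₃₂, (R−Rᵀ)₁₃, (R−Rᵀ)₂₁) / (2 sinθ) = (-0.563860, +0.487687, -0.666500)
rvec = θ·k = (-0.321507, +0.278074, -0.380031)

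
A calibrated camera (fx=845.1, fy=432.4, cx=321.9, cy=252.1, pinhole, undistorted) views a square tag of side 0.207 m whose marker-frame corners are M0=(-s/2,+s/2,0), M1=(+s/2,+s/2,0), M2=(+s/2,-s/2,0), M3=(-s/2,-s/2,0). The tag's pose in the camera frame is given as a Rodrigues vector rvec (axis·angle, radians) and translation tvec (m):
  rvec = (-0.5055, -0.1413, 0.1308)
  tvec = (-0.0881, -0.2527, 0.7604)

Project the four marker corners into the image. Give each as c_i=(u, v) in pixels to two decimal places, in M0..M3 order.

c0=(81.32, 141.10) c1=(326.88, 164.16) c2=(345.36, 80.59) c3=(131.41, 58.24)

Intrinsics K: fx=845.1, fy=432.4, cx=321.9, cy=252.1
Marker side s = 0.207 m; corners in marker frame (Z=0):
  M0 = (-0.1035, +0.1035, 0)
  M1 = (+0.1035, +0.1035, 0)
  M2 = (+0.1035, -0.1035, 0)
  M3 = (-0.1035, -0.1035, 0)
rvec = (-0.5055, -0.1413, 0.1308), |rvec| = θ = 0.54093 rad = 30.993°
Rodrigues: sinθ=0.51493, 1−cosθ=0.14277; R = I + sinθ·[k]× + (1−cosθ)·[k]×²:
    [+0.98191 -0.08966 -0.16677]
    [+0.15937 +0.86697 +0.47219]
    [+0.10225 -0.49022 +0.86558]
t = (-0.0881, -0.2527, 0.7604) m
M0: Pc = R·M0+t = (-0.19901, -0.17946, +0.69908); u = 845.1·(-0.19901)/0.69908 + 321.9 = 81.3242, v = 432.4·(-0.17946)/0.69908 + 252.1 = 141.0973
M1: Pc = R·M1+t = (+0.00425, -0.14647, +0.72024); u = 845.1·(+0.00425)/0.72024 + 321.9 = 326.8840, v = 432.4·(-0.14647)/0.72024 + 252.1 = 164.1640
M2: Pc = R·M2+t = (+0.02281, -0.32594, +0.82172); u = 845.1·(+0.02281)/0.82172 + 321.9 = 345.3567, v = 432.4·(-0.32594)/0.82172 + 252.1 = 80.5876
M3: Pc = R·M3+t = (-0.18045, -0.35893, +0.80056); u = 845.1·(-0.18045)/0.80056 + 321.9 = 131.4119, v = 432.4·(-0.35893)/0.80056 + 252.1 = 58.2352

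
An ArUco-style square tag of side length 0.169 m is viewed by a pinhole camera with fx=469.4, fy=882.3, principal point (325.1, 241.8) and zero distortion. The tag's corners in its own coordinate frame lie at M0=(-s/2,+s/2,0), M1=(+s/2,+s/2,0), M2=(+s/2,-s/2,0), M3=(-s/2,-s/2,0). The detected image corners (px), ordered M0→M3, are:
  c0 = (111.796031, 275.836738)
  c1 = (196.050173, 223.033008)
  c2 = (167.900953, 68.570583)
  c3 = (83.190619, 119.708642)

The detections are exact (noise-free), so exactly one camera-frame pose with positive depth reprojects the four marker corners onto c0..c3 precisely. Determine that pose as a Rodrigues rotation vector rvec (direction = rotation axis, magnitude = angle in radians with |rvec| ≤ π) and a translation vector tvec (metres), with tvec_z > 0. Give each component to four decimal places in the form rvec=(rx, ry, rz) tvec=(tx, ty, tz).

rvec=(-0.0013, -0.0616, -0.3280) tvec=(-0.3588, -0.0723, 0.9097)

Intrinsics K: fx=469.4, fy=882.3, cx=325.1, cy=241.8
Marker side s = 0.169 m; corners in marker frame (Z=0):
  M0 = (-0.0845, +0.0845, 0)
  M1 = (+0.0845, +0.0845, 0)
  M2 = (+0.0845, -0.0845, 0)
  M3 = (-0.0845, -0.0845, 0)
Detected image corners:
  c0 = (111.796031, 275.836738) px
  c1 = (196.050173, 223.033008) px
  c2 = (167.900953, 68.570583) px
  c3 = (83.190619, 119.708642) px
Planar DLT: solve 8×8 A·h = b for H (H[2,2]=1):
  H  [+509.20928 +169.24124 +139.98386]
  H  [-296.07178 +920.52124 +171.70358]
  H  [+0.06667 +0.00956 +1.00000]
B = K⁻¹H; ‖b₁‖=1.099278, ‖b₂‖=1.099278; λ = 2/(‖b₁‖+‖b₂‖) = 0.909688, sign → tz>0 ⇒ λ=+0.909688
r₁ = λ·B[:,0] = (+0.94484,-0.32188,+0.06064); r₂ = λ·B[:,1] = (+0.32196,+0.94671,+0.00870)
r₃ = r₁×r₂ = (-0.06021,+0.01131,+0.99812); SVD([r₁ r₂ r₃]) → R = UVᵀ:
  R  [+0.94484 +0.32196 -0.06021]
  R  [-0.32188 +0.94671 +0.01131]
  R  [+0.06064 +0.00870 +0.99812]
t = (-0.35875, -0.07227, +0.90969) m
tr R = 2.889669; θ = arccos((tr R − 1)/2) = 0.333707 rad = 19.120°
axis k = ((R−Rᵀ)₃₂, (R−Rᵀ)₁₃, (R−Rᵀ)₂₁) / (2 sinθ) = (-0.003990, -0.184487, -0.982827)
rvec = θ·k = (-0.001331, -0.061565, -0.327976)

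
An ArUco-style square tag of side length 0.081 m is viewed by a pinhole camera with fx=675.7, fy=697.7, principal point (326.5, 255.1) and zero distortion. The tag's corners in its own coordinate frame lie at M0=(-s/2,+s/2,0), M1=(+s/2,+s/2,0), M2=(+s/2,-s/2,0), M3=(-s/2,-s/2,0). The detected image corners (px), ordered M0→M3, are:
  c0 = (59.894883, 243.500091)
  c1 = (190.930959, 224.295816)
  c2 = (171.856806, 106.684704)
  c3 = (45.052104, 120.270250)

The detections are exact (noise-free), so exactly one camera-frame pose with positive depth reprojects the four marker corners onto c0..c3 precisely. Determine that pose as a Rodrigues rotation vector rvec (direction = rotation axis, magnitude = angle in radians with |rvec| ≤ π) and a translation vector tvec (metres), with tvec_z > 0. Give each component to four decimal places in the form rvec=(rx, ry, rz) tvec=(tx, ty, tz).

Intrinsics K: fx=675.7, fy=697.7, cx=326.5, cy=255.1
Marker side s = 0.081 m; corners in marker frame (Z=0):
  M0 = (-0.0405, +0.0405, 0)
  M1 = (+0.0405, +0.0405, 0)
  M2 = (+0.0405, -0.0405, 0)
  M3 = (-0.0405, -0.0405, 0)
Detected image corners:
  c0 = (59.894883, 243.500091) px
  c1 = (190.930959, 224.295816) px
  c2 = (171.856806, 106.684704) px
  c3 = (45.052104, 120.270250) px
Planar DLT: solve 8×8 A·h = b for H (H[2,2]=1):
  H  [+1650.94584 +154.65202 +118.10731]
  H  [-112.86511 +1403.88350 +172.36559]
  H  [+0.51171 -0.47252 +1.00000]
B = K⁻¹H; ‖b₁‖=2.281710, ‖b₂‖=2.281710; λ = 2/(‖b₁‖+‖b₂‖) = 0.438268, sign → tz>0 ⇒ λ=+0.438268
r₁ = λ·B[:,0] = (+0.96246,-0.15290,+0.22427); r₂ = λ·B[:,1] = (+0.20038,+0.95758,-0.20709)
r₃ = r₁×r₂ = (-0.18309,+0.24425,+0.95227); SVD([r₁ r₂ r₃]) → R = UVᵀ:
  R  [+0.96246 +0.20038 -0.18309]
  R  [-0.15290 +0.95758 +0.24425]
  R  [+0.22427 -0.20709 +0.95227]
t = (-0.13517, -0.05197, +0.43827) m
tr R = 2.872312; θ = arccos((tr R − 1)/2) = 0.359263 rad = 20.584°
axis k = ((R−Rᵀ)₃₂, (R−Rᵀ)₁₃, (R−Rᵀ)₂₁) / (2 sinθ) = (-0.641866, -0.579313, -0.502398)
rvec = θ·k = (-0.230599, -0.208126, -0.180493)

rvec=(-0.2306, -0.2081, -0.1805) tvec=(-0.1352, -0.0520, 0.4383)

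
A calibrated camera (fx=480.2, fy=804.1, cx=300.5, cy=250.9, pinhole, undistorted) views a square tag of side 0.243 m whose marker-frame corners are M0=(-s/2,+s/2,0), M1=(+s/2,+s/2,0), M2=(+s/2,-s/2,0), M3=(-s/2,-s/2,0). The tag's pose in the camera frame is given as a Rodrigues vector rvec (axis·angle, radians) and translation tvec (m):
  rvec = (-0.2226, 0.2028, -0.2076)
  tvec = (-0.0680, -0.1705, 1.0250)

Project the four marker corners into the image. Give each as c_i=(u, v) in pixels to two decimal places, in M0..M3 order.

c0=(223.80, 229.41) c1=(335.18, 183.30) c2=(312.82, 6.54) c3=(208.33, 57.18)

Intrinsics K: fx=480.2, fy=804.1, cx=300.5, cy=250.9
Marker side s = 0.243 m; corners in marker frame (Z=0):
  M0 = (-0.1215, +0.1215, 0)
  M1 = (+0.1215, +0.1215, 0)
  M2 = (+0.1215, -0.1215, 0)
  M3 = (-0.1215, -0.1215, 0)
rvec = (-0.2226, 0.2028, -0.2076), |rvec| = θ = 0.36575 rad = 20.956°
Rodrigues: sinθ=0.35765, 1−cosθ=0.06615; R = I + sinθ·[k]× + (1−cosθ)·[k]×²:
    [+0.95835 +0.18068 +0.22116]
    [-0.22532 +0.95419 +0.19685]
    [-0.17546 -0.23849 +0.95516]
t = (-0.0680, -0.1705, 1.0250) m
M0: Pc = R·M0+t = (-0.16249, -0.02719, +1.01734); u = 480.2·(-0.16249)/1.01734 + 300.5 = 223.8037, v = 804.1·(-0.02719)/1.01734 + 250.9 = 229.4099
M1: Pc = R·M1+t = (+0.07039, -0.08194, +0.97471); u = 480.2·(+0.07039)/0.97471 + 300.5 = 335.1798, v = 804.1·(-0.08194)/0.97471 + 250.9 = 183.3000
M2: Pc = R·M2+t = (+0.02649, -0.31381, +1.03266); u = 480.2·(+0.02649)/1.03266 + 300.5 = 312.8170, v = 804.1·(-0.31381)/1.03266 + 250.9 = 6.5448
M3: Pc = R·M3+t = (-0.20639, -0.25906, +1.07529); u = 480.2·(-0.20639)/1.07529 + 300.5 = 208.3300, v = 804.1·(-0.25906)/1.07529 + 250.9 = 57.1782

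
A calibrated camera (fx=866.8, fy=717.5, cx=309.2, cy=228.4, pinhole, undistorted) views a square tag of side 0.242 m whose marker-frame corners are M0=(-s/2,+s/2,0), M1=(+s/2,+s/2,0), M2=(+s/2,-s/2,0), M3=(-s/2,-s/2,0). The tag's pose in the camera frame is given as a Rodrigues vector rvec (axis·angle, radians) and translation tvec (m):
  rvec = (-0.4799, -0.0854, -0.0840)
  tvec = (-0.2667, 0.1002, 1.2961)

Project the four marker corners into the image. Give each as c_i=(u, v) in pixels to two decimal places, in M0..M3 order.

c0=(44.84, 353.65) c1=(216.26, 342.80) c2=(208.31, 221.00) c3=(50.90, 228.72)

Intrinsics K: fx=866.8, fy=717.5, cx=309.2, cy=228.4
Marker side s = 0.242 m; corners in marker frame (Z=0):
  M0 = (-0.1210, +0.1210, 0)
  M1 = (+0.1210, +0.1210, 0)
  M2 = (+0.1210, -0.1210, 0)
  M3 = (-0.1210, -0.1210, 0)
rvec = (-0.4799, -0.0854, -0.0840), |rvec| = θ = 0.49462 rad = 28.340°
Rodrigues: sinθ=0.47470, 1−cosθ=0.11985; R = I + sinθ·[k]× + (1−cosθ)·[k]×²:
    [+0.99297 +0.10069 -0.06221]
    [-0.06054 +0.88372 +0.46408]
    [+0.10171 -0.45706 +0.88360]
t = (-0.2667, 0.1002, 1.2961) m
M0: Pc = R·M0+t = (-0.37467, +0.21446, +1.22849); u = 866.8·(-0.37467)/1.22849 + 309.2 = 44.8428, v = 717.5·(+0.21446)/1.22849 + 228.4 = 353.6528
M1: Pc = R·M1+t = (-0.13437, +0.19980, +1.25310); u = 866.8·(-0.13437)/1.25310 + 309.2 = 216.2555, v = 717.5·(+0.19980)/1.25310 + 228.4 = 342.8040
M2: Pc = R·M2+t = (-0.15873, -0.01406, +1.36371); u = 866.8·(-0.15873)/1.36371 + 309.2 = 208.3054, v = 717.5·(-0.01406)/1.36371 + 228.4 = 221.0049
M3: Pc = R·M3+t = (-0.39903, +0.00060, +1.33910); u = 866.8·(-0.39903)/1.33910 + 309.2 = 50.9049, v = 717.5·(+0.00060)/1.33910 + 228.4 = 228.7189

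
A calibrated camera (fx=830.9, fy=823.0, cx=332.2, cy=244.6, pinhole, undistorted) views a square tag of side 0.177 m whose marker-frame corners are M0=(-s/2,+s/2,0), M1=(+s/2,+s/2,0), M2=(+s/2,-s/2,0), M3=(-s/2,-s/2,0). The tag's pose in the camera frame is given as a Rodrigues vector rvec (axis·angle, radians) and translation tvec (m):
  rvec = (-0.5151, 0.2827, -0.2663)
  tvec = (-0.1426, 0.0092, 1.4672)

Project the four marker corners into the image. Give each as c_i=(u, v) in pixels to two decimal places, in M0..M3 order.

c0=(211.57, 308.38) c1=(305.69, 276.92) c2=(289.81, 193.35) c3=(201.68, 224.84)

Intrinsics K: fx=830.9, fy=823.0, cx=332.2, cy=244.6
Marker side s = 0.177 m; corners in marker frame (Z=0):
  M0 = (-0.0885, +0.0885, 0)
  M1 = (+0.0885, +0.0885, 0)
  M2 = (+0.0885, -0.0885, 0)
  M3 = (-0.0885, -0.0885, 0)
rvec = (-0.5151, 0.2827, -0.2663), |rvec| = θ = 0.64511 rad = 36.962°
Rodrigues: sinθ=0.60128, 1−cosθ=0.20096; R = I + sinθ·[k]× + (1−cosθ)·[k]×²:
    [+0.92716 +0.17789 +0.32974]
    [-0.31853 +0.83763 +0.44375]
    [-0.19726 -0.51646 +0.83328]
t = (-0.1426, 0.0092, 1.4672) m
M0: Pc = R·M0+t = (-0.20891, +0.11152, +1.43895); u = 830.9·(-0.20891)/1.43895 + 332.2 = 211.5678, v = 823.0·(+0.11152)/1.43895 + 244.6 = 308.3832
M1: Pc = R·M1+t = (-0.04480, +0.05514, +1.40404); u = 830.9·(-0.04480)/1.40404 + 332.2 = 305.6860, v = 823.0·(+0.05514)/1.40404 + 244.6 = 276.9214
M2: Pc = R·M2+t = (-0.07629, -0.09312, +1.49545); u = 830.9·(-0.07629)/1.49545 + 332.2 = 289.8121, v = 823.0·(-0.09312)/1.49545 + 244.6 = 193.3527
M3: Pc = R·M3+t = (-0.24040, -0.03674, +1.53036); u = 830.9·(-0.24040)/1.53036 + 332.2 = 201.6781, v = 823.0·(-0.03674)/1.53036 + 244.6 = 224.8418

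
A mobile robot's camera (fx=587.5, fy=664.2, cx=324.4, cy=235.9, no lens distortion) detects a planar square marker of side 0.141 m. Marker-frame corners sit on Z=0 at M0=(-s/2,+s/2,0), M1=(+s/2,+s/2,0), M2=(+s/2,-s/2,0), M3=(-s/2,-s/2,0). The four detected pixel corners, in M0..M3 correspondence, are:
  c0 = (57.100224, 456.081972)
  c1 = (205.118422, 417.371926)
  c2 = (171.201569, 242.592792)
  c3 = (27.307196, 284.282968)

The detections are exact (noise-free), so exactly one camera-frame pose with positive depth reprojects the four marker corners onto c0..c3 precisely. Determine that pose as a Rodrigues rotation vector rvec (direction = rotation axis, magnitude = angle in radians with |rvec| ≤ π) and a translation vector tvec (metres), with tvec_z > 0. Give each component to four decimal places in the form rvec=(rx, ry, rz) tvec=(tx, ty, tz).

Intrinsics K: fx=587.5, fy=664.2, cx=324.4, cy=235.9
Marker side s = 0.141 m; corners in marker frame (Z=0):
  M0 = (-0.0705, +0.0705, 0)
  M1 = (+0.0705, +0.0705, 0)
  M2 = (+0.0705, -0.0705, 0)
  M3 = (-0.0705, -0.0705, 0)
Detected image corners:
  c0 = (57.100224, 456.081972) px
  c1 = (205.118422, 417.371926) px
  c2 = (171.201569, 242.592792) px
  c3 = (27.307196, 284.282968) px
Planar DLT: solve 8×8 A·h = b for H (H[2,2]=1):
  H  [+1016.51276 +206.70649 +114.17122]
  H  [-341.36088 +1170.98136 +349.29935]
  H  [-0.16034 -0.16539 +1.00000]
B = K⁻¹H; ‖b₁‖=1.882144, ‖b₂‖=1.882144; λ = 2/(‖b₁‖+‖b₂‖) = 0.531309, sign → tz>0 ⇒ λ=+0.531309
r₁ = λ·B[:,0] = (+0.96633,-0.24281,-0.08519); r₂ = λ·B[:,1] = (+0.23546,+0.96790,-0.08787)
r₃ = r₁×r₂ = (+0.10379,+0.06486,+0.99248); SVD([r₁ r₂ r₃]) → R = UVᵀ:
  R  [+0.96633 +0.23546 +0.10379]
  R  [-0.24281 +0.96790 +0.06486]
  R  [-0.08519 -0.08787 +0.99248]
t = (-0.19012, +0.09071, +0.53131) m
tr R = 2.926714; θ = arccos((tr R − 1)/2) = 0.271548 rad = 15.559°
axis k = ((R−Rᵀ)₃₂, (R−Rᵀ)₁₃, (R−Rᵀ)₂₁) / (2 sinθ) = (-0.284704, +0.352276, -0.891541)
rvec = θ·k = (-0.077311, +0.095660, -0.242096)

rvec=(-0.0773, 0.0957, -0.2421) tvec=(-0.1901, 0.0907, 0.5313)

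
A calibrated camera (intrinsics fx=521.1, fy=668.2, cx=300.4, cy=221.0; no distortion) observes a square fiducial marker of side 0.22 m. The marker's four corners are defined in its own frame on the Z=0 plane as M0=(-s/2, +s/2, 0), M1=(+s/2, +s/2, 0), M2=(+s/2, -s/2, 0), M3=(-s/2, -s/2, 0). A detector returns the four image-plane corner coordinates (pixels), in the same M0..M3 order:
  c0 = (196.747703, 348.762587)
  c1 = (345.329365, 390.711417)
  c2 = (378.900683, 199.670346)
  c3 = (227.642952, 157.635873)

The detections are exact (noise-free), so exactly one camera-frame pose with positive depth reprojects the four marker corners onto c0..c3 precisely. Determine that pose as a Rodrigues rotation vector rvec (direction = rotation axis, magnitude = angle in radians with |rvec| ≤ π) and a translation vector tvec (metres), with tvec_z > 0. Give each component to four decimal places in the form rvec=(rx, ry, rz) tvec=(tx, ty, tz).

rvec=(0.0568, 0.0175, 0.2137) tvec=(-0.0194, 0.0603, 0.7470)

Intrinsics K: fx=521.1, fy=668.2, cx=300.4, cy=221.0
Marker side s = 0.22 m; corners in marker frame (Z=0):
  M0 = (-0.1100, +0.1100, 0)
  M1 = (+0.1100, +0.1100, 0)
  M2 = (+0.1100, -0.1100, 0)
  M3 = (-0.1100, -0.1100, 0)
Detected image corners:
  c0 = (196.747703, 348.762587) px
  c1 = (345.329365, 390.711417) px
  c2 = (378.900683, 199.670346) px
  c3 = (227.642952, 157.635873) px
Planar DLT: solve 8×8 A·h = b for H (H[2,2]=1):
  H  [+677.07065 -124.13714 +286.89274]
  H  [+186.73451 +889.92165 +274.97886]
  H  [-0.01508 +0.07789 +1.00000]
B = K⁻¹H; ‖b₁‖=1.338660, ‖b₂‖=1.338660; λ = 2/(‖b₁‖+‖b₂‖) = 0.747016, sign → tz>0 ⇒ λ=+0.747016
r₁ = λ·B[:,0] = (+0.97710,+0.21249,-0.01127); r₂ = λ·B[:,1] = (-0.21150,+0.97564,+0.05819)
r₃ = r₁×r₂ = (+0.02336,-0.05447,+0.99824); SVD([r₁ r₂ r₃]) → R = UVᵀ:
  R  [+0.97710 -0.21150 +0.02336]
  R  [+0.21249 +0.97564 -0.05447]
  R  [-0.01127 +0.05819 +0.99824]
t = (-0.01936, +0.06035, +0.74702) m
tr R = 2.950986; θ = arccos((tr R − 1)/2) = 0.221846 rad = 12.711°
axis k = ((R−Rᵀ)₃₂, (R−Rᵀ)₁₃, (R−Rᵀ)₂₁) / (2 sinθ) = (+0.256012, +0.078672, +0.963467)
rvec = θ·k = (+0.056795, +0.017453, +0.213741)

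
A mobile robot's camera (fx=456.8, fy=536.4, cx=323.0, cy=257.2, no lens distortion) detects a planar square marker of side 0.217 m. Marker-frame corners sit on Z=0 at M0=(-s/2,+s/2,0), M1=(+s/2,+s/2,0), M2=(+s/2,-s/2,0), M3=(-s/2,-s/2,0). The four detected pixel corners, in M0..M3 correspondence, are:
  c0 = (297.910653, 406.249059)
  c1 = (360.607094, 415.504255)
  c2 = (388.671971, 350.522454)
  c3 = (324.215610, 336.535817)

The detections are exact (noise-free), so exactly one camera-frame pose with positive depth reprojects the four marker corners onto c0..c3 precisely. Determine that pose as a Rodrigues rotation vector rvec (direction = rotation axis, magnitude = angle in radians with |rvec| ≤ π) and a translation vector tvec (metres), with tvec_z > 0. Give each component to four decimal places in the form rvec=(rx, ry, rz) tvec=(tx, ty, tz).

rvec=(0.4182, -0.3441, 0.3118) tvec=(0.0614, 0.3095, 1.3709)

Intrinsics K: fx=456.8, fy=536.4, cx=323.0, cy=257.2
Marker side s = 0.217 m; corners in marker frame (Z=0):
  M0 = (-0.1085, +0.1085, 0)
  M1 = (+0.1085, +0.1085, 0)
  M2 = (+0.1085, -0.1085, 0)
  M3 = (-0.1085, -0.1085, 0)
Detected image corners:
  c0 = (297.910653, 406.249059) px
  c1 = (360.607094, 415.504255) px
  c2 = (388.671971, 350.522454) px
  c3 = (324.215610, 336.535817) px
Planar DLT: solve 8×8 A·h = b for H (H[2,2]=1):
  H  [+389.21331 -40.46740 +343.45519]
  H  [+159.25611 +403.46690 +378.28514]
  H  [+0.28101 +0.24772 +1.00000]
B = K⁻¹H; ‖b₁‖=0.729466, ‖b₂‖=0.729466; λ = 2/(‖b₁‖+‖b₂‖) = 1.370867, sign → tz>0 ⇒ λ=+1.370867
r₁ = λ·B[:,0] = (+0.89565,+0.22230,+0.38522); r₂ = λ·B[:,1] = (-0.36157,+0.86830,+0.33960)
r₃ = r₁×r₂ = (-0.25900,-0.44344,+0.85807); SVD([r₁ r₂ r₃]) → R = UVᵀ:
  R  [+0.89565 -0.36157 -0.25900]
  R  [+0.22230 +0.86830 -0.44344]
  R  [+0.38522 +0.33960 +0.85807]
t = (+0.06139, +0.30945, +1.37087) m
tr R = 2.622014; θ = arccos((tr R − 1)/2) = 0.624925 rad = 35.806°
axis k = ((R−Rᵀ)₃₂, (R−Rᵀ)₁₃, (R−Rᵀ)₂₁) / (2 sinθ) = (+0.669223, -0.550581, +0.498999)
rvec = θ·k = (+0.418214, -0.344072, +0.311837)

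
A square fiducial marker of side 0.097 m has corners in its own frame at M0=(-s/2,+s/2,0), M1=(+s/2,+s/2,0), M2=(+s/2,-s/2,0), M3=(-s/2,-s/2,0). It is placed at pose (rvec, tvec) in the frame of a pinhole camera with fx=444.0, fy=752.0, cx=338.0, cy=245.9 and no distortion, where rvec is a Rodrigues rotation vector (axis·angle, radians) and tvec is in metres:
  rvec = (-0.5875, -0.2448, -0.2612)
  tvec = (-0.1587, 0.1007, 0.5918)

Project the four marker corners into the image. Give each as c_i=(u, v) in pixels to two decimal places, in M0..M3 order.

Intrinsics K: fx=444.0, fy=752.0, cx=338.0, cy=245.9
Marker side s = 0.097 m; corners in marker frame (Z=0):
  M0 = (-0.0485, +0.0485, 0)
  M1 = (+0.0485, +0.0485, 0)
  M2 = (+0.0485, -0.0485, 0)
  M3 = (-0.0485, -0.0485, 0)
rvec = (-0.5875, -0.2448, -0.2612), |rvec| = θ = 0.68797 rad = 39.418°
Rodrigues: sinθ=0.63497, 1−cosθ=0.22747; R = I + sinθ·[k]× + (1−cosθ)·[k]×²:
    [+0.93841 +0.31020 -0.15219]
    [-0.17196 +0.80133 +0.57297]
    [+0.29969 -0.51151 +0.80532]
t = (-0.1587, 0.1007, 0.5918) m
M0: Pc = R·M0+t = (-0.18917, +0.14790, +0.55246); u = 444.0·(-0.18917)/0.55246 + 338.0 = 185.9686, v = 752.0·(+0.14790)/0.55246 + 245.9 = 447.2268
M1: Pc = R·M1+t = (-0.09814, +0.13122, +0.58153); u = 444.0·(-0.09814)/0.58153 + 338.0 = 263.0674, v = 752.0·(+0.13122)/0.58153 + 245.9 = 415.5929
M2: Pc = R·M2+t = (-0.12823, +0.05350, +0.63114); u = 444.0·(-0.12823)/0.63114 + 338.0 = 247.7910, v = 752.0·(+0.05350)/0.63114 + 245.9 = 309.6390
M3: Pc = R·M3+t = (-0.21926, +0.07018, +0.60207); u = 444.0·(-0.21926)/0.60207 + 338.0 = 176.3082, v = 752.0·(+0.07018)/0.60207 + 245.9 = 333.5502

c0=(185.97, 447.23) c1=(263.07, 415.59) c2=(247.79, 309.64) c3=(176.31, 333.55)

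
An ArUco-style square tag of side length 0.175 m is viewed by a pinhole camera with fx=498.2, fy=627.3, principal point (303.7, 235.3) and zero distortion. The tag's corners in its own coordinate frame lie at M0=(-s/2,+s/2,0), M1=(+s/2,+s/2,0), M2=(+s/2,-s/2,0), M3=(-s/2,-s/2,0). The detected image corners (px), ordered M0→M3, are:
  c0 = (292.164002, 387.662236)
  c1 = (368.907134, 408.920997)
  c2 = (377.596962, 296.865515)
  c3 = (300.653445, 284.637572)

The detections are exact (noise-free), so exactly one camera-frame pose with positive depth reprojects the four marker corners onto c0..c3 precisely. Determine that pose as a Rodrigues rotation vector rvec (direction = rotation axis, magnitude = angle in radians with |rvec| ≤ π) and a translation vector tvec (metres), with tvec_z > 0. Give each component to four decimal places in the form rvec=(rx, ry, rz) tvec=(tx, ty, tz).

rvec=(-0.0643, 0.5042, 0.0914) tvec=(0.0607, 0.1773, 1.0233)

Intrinsics K: fx=498.2, fy=627.3, cx=303.7, cy=235.3
Marker side s = 0.175 m; corners in marker frame (Z=0):
  M0 = (-0.0875, +0.0875, 0)
  M1 = (+0.0875, +0.0875, 0)
  M2 = (+0.0875, -0.0875, 0)
  M3 = (-0.0875, -0.0875, 0)
Detected image corners:
  c0 = (292.164002, 387.662236) px
  c1 = (368.907134, 408.920997) px
  c2 = (377.596962, 296.865515) px
  c3 = (300.653445, 284.637572) px
Planar DLT: solve 8×8 A·h = b for H (H[2,2]=1):
  H  [+280.41831 -61.80888 +333.25137]
  H  [-67.69098 +600.32670 +343.99527]
  H  [-0.47394 -0.03808 +1.00000]
B = K⁻¹H; ‖b₁‖=0.977247, ‖b₂‖=0.977247; λ = 2/(‖b₁‖+‖b₂‖) = 1.023282, sign → tz>0 ⇒ λ=+1.023282
r₁ = λ·B[:,0] = (+0.87160,+0.07149,-0.48497); r₂ = λ·B[:,1] = (-0.10320,+0.99390,-0.03896)
r₃ = r₁×r₂ = (+0.47923,+0.08401,+0.87366); SVD([r₁ r₂ r₃]) → R = UVᵀ:
  R  [+0.87160 -0.10320 +0.47923]
  R  [+0.07149 +0.99390 +0.08401]
  R  [-0.48497 -0.03896 +0.87366]
t = (+0.06070, +0.17731, +1.02328) m
tr R = 2.739162; θ = arccos((tr R − 1)/2) = 0.516443 rad = 29.590°
axis k = ((R−Rᵀ)₃₂, (R−Rᵀ)₁₃, (R−Rᵀ)₂₁) / (2 sinθ) = (-0.124519, +0.976322, +0.176890)
rvec = θ·k = (-0.064307, +0.504215, +0.091354)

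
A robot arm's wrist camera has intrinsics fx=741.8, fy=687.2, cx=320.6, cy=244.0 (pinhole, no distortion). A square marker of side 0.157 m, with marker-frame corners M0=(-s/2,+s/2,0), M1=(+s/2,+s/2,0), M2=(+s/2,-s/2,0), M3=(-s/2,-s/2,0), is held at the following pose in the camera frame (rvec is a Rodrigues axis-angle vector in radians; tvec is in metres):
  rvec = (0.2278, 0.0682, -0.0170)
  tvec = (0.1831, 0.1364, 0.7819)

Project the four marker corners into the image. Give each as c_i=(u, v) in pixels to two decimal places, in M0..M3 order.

Intrinsics K: fx=741.8, fy=687.2, cx=320.6, cy=244.0
Marker side s = 0.157 m; corners in marker frame (Z=0):
  M0 = (-0.0785, +0.0785, 0)
  M1 = (+0.0785, +0.0785, 0)
  M2 = (+0.0785, -0.0785, 0)
  M3 = (-0.0785, -0.0785, 0)
rvec = (0.2278, 0.0682, -0.0170), |rvec| = θ = 0.23840 rad = 13.659°
Rodrigues: sinθ=0.23615, 1−cosθ=0.02828; R = I + sinθ·[k]× + (1−cosθ)·[k]×²:
    [+0.99754 +0.02457 +0.06563]
    [-0.00911 +0.97403 -0.22623]
    [-0.06948 +0.22507 +0.97186]
t = (0.1831, 0.1364, 0.7819) m
M0: Pc = R·M0+t = (+0.10672, +0.21358, +0.80502); u = 741.8·(+0.10672)/0.80502 + 320.6 = 418.9404, v = 687.2·(+0.21358)/0.80502 + 244.0 = 426.3176
M1: Pc = R·M1+t = (+0.26334, +0.21215, +0.79411); u = 741.8·(+0.26334)/0.79411 + 320.6 = 566.5881, v = 687.2·(+0.21215)/0.79411 + 244.0 = 427.5847
M2: Pc = R·M2+t = (+0.25948, +0.05922, +0.75878); u = 741.8·(+0.25948)/0.75878 + 320.6 = 574.2724, v = 687.2·(+0.05922)/0.75878 + 244.0 = 297.6368
M3: Pc = R·M3+t = (+0.10286, +0.06065, +0.76969); u = 741.8·(+0.10286)/0.76969 + 320.6 = 419.7373, v = 687.2·(+0.06065)/0.76969 + 244.0 = 298.1533

c0=(418.94, 426.32) c1=(566.59, 427.58) c2=(574.27, 297.64) c3=(419.74, 298.15)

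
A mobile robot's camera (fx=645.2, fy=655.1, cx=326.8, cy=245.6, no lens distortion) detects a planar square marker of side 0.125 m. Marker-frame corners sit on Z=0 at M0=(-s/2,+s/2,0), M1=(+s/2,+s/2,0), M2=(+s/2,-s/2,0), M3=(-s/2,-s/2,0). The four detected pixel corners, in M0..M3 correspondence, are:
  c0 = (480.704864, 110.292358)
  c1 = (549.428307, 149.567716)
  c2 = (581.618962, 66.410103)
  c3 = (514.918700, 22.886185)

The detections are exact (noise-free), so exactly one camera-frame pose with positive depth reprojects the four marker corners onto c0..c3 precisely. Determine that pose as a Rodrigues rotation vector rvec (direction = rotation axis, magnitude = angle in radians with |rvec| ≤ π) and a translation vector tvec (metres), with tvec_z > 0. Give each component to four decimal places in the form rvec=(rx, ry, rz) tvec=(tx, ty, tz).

rvec=(0.0416, -0.3776, 0.3841) tvec=(0.2818, -0.2129, 0.8836)

Intrinsics K: fx=645.2, fy=655.1, cx=326.8, cy=245.6
Marker side s = 0.125 m; corners in marker frame (Z=0):
  M0 = (-0.0625, +0.0625, 0)
  M1 = (+0.0625, +0.0625, 0)
  M2 = (+0.0625, -0.0625, 0)
  M3 = (-0.0625, -0.0625, 0)
Detected image corners:
  c0 = (480.704864, 110.292358) px
  c1 = (549.428307, 149.567716) px
  c2 = (581.618962, 66.410103) px
  c3 = (514.918700, 22.886185) px
Planar DLT: solve 8×8 A·h = b for H (H[2,2]=1):
  H  [+762.66082 -284.13593 +532.58376]
  H  [+367.51559 +678.73888 +87.73295]
  H  [+0.41564 -0.03523 +1.00000]
B = K⁻¹H; ‖b₁‖=1.131721, ‖b₂‖=1.131721; λ = 2/(‖b₁‖+‖b₂‖) = 0.883610, sign → tz>0 ⇒ λ=+0.883610
r₁ = λ·B[:,0] = (+0.85845,+0.35802,+0.36727); r₂ = λ·B[:,1] = (-0.37336,+0.92716,-0.03113)
r₃ = r₁×r₂ = (-0.35166,-0.11040,+0.92960); SVD([r₁ r₂ r₃]) → R = UVᵀ:
  R  [+0.85845 -0.37336 -0.35166]
  R  [+0.35802 +0.92716 -0.11040]
  R  [+0.36727 -0.03113 +0.92960]
t = (+0.28182, -0.21293, +0.88361) m
tr R = 2.715208; θ = arccos((tr R − 1)/2) = 0.540203 rad = 30.951°
axis k = ((R−Rᵀ)₃₂, (R−Rᵀ)₁₃, (R−Rᵀ)₂₁) / (2 sinθ) = (+0.077072, -0.698921, +0.711034)
rvec = θ·k = (+0.041635, -0.377560, +0.384103)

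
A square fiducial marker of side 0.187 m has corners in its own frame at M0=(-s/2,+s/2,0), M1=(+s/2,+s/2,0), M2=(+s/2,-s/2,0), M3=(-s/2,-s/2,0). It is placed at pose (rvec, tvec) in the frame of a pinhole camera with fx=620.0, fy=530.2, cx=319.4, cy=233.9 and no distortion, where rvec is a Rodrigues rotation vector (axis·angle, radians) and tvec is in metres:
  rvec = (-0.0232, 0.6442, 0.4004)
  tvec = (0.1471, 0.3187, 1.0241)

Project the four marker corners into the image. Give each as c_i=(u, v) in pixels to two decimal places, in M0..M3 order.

Intrinsics K: fx=620.0, fy=530.2, cx=319.4, cy=233.9
Marker side s = 0.187 m; corners in marker frame (Z=0):
  M0 = (-0.0935, +0.0935, 0)
  M1 = (+0.0935, +0.0935, 0)
  M2 = (+0.0935, -0.0935, 0)
  M3 = (-0.0935, -0.0935, 0)
rvec = (-0.0232, 0.6442, 0.4004), |rvec| = θ = 0.75885 rad = 43.479°
Rodrigues: sinθ=0.68809, 1−cosθ=0.27437; R = I + sinθ·[k]× + (1−cosθ)·[k]×²:
    [+0.72588 -0.37018 +0.57970]
    [+0.35594 +0.92336 +0.14393]
    [-0.58855 +0.10186 +0.80201]
t = (0.1471, 0.3187, 1.0241) m
M0: Pc = R·M0+t = (+0.04462, +0.37175, +1.08865); u = 620.0·(+0.04462)/1.08865 + 319.4 = 344.8102, v = 530.2·(+0.37175)/1.08865 + 233.9 = 414.9526
M1: Pc = R·M1+t = (+0.18036, +0.43831, +0.97859); u = 620.0·(+0.18036)/0.97859 + 319.4 = 433.6680, v = 530.2·(+0.43831)/0.97859 + 233.9 = 471.3777
M2: Pc = R·M2+t = (+0.24958, +0.26565, +0.95955); u = 620.0·(+0.24958)/0.95955 + 319.4 = 480.6649, v = 530.2·(+0.26565)/0.95955 + 233.9 = 380.6838
M3: Pc = R·M3+t = (+0.11384, +0.19909, +1.06961); u = 620.0·(+0.11384)/1.06961 + 319.4 = 385.3888, v = 530.2·(+0.19909)/1.06961 + 233.9 = 332.5860

c0=(344.81, 414.95) c1=(433.67, 471.38) c2=(480.66, 380.68) c3=(385.39, 332.59)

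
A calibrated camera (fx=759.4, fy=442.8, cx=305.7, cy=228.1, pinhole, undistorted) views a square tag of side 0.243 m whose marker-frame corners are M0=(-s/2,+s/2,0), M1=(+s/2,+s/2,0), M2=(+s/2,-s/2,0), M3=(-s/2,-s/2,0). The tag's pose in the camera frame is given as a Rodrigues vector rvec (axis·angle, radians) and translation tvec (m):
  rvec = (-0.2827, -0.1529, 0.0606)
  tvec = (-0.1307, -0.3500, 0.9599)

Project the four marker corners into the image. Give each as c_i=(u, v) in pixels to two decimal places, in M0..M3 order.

c0=(92.36, 109.47) c1=(293.25, 123.04) c2=(301.05, 28.19) c3=(114.53, 12.22)

Intrinsics K: fx=759.4, fy=442.8, cx=305.7, cy=228.1
Marker side s = 0.243 m; corners in marker frame (Z=0):
  M0 = (-0.1215, +0.1215, 0)
  M1 = (+0.1215, +0.1215, 0)
  M2 = (+0.1215, -0.1215, 0)
  M3 = (-0.1215, -0.1215, 0)
rvec = (-0.2827, -0.1529, 0.0606), |rvec| = θ = 0.32706 rad = 18.739°
Rodrigues: sinθ=0.32126, 1−cosθ=0.05301; R = I + sinθ·[k]× + (1−cosθ)·[k]×²:
    [+0.98659 -0.03810 -0.15868]
    [+0.08095 +0.95858 +0.27310]
    [+0.14170 -0.28228 +0.94881]
t = (-0.1307, -0.3500, 0.9599) m
M0: Pc = R·M0+t = (-0.25520, -0.24337, +0.90839); u = 759.4·(-0.25520)/0.90839 + 305.7 = 92.3551, v = 442.8·(-0.24337)/0.90839 + 228.1 = 109.4684
M1: Pc = R·M1+t = (-0.01546, -0.22370, +0.94282); u = 759.4·(-0.01546)/0.94282 + 305.7 = 293.2489, v = 442.8·(-0.22370)/0.94282 + 228.1 = 123.0390
M2: Pc = R·M2+t = (-0.00620, -0.45663, +1.01141); u = 759.4·(-0.00620)/1.01141 + 305.7 = 301.0456, v = 442.8·(-0.45663)/1.01141 + 228.1 = 28.1850
M3: Pc = R·M3+t = (-0.24594, -0.47630, +0.97698); u = 759.4·(-0.24594)/0.97698 + 305.7 = 114.5314, v = 442.8·(-0.47630)/0.97698 + 228.1 = 12.2242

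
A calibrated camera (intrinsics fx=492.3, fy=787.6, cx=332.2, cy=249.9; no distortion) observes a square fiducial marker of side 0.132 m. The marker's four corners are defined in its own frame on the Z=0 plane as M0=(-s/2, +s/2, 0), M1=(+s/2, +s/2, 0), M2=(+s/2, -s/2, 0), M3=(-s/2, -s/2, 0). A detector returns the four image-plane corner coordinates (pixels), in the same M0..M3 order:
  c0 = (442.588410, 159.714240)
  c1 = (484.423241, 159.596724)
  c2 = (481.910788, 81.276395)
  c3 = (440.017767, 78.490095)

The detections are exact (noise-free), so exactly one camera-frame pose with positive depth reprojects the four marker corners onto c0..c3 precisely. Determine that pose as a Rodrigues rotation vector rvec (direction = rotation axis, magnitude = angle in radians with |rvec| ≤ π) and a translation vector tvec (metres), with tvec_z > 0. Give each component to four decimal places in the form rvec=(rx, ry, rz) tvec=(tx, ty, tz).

Intrinsics K: fx=492.3, fy=787.6, cx=332.2, cy=249.9
Marker side s = 0.132 m; corners in marker frame (Z=0):
  M0 = (-0.0660, +0.0660, 0)
  M1 = (+0.0660, +0.0660, 0)
  M2 = (+0.0660, -0.0660, 0)
  M3 = (-0.0660, -0.0660, 0)
Detected image corners:
  c0 = (442.588410, 159.714240) px
  c1 = (484.423241, 159.596724) px
  c2 = (481.910788, 81.276395) px
  c3 = (440.017767, 78.490095) px
Planar DLT: solve 8×8 A·h = b for H (H[2,2]=1):
  H  [+444.66862 +16.37598 +462.61565]
  H  [+43.15452 +603.39014 +119.76514]
  H  [+0.27587 -0.00622 +1.00000]
B = K⁻¹H; ‖b₁‖=0.769023, ‖b₂‖=0.769023; λ = 2/(‖b₁‖+‖b₂‖) = 1.300351, sign → tz>0 ⇒ λ=+1.300351
r₁ = λ·B[:,0] = (+0.93247,-0.04257,+0.35873); r₂ = λ·B[:,1] = (+0.04871,+0.99878,-0.00809)
r₃ = r₁×r₂ = (-0.35795,+0.02501,+0.93341); SVD([r₁ r₂ r₃]) → R = UVᵀ:
  R  [+0.93247 +0.04871 -0.35795]
  R  [-0.04257 +0.99878 +0.02501]
  R  [+0.35873 -0.00809 +0.93341]
t = (+0.34448, -0.21486, +1.30035) m
tr R = 2.864657; θ = arccos((tr R − 1)/2) = 0.369997 rad = 21.199°
axis k = ((R−Rᵀ)₃₂, (R−Rᵀ)₁₃, (R−Rᵀ)₂₁) / (2 sinθ) = (-0.045766, -0.990946, -0.126218)
rvec = θ·k = (-0.016933, -0.366647, -0.046700)

rvec=(-0.0169, -0.3666, -0.0467) tvec=(0.3445, -0.2149, 1.3004)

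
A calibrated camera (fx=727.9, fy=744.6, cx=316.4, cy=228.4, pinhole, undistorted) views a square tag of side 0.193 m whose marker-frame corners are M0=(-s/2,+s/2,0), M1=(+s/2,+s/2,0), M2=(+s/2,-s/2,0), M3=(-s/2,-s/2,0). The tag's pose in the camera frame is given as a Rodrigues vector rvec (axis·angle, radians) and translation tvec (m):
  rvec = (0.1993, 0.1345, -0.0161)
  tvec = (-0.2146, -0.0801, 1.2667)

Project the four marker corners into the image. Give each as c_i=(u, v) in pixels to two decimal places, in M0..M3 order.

Intrinsics K: fx=727.9, fy=744.6, cx=316.4, cy=228.4
Marker side s = 0.193 m; corners in marker frame (Z=0):
  M0 = (-0.0965, +0.0965, 0)
  M1 = (+0.0965, +0.0965, 0)
  M2 = (+0.0965, -0.0965, 0)
  M3 = (-0.0965, -0.0965, 0)
rvec = (0.1993, 0.1345, -0.0161), |rvec| = θ = 0.24098 rad = 13.807°
Rodrigues: sinθ=0.23865, 1−cosθ=0.02889; R = I + sinθ·[k]× + (1−cosθ)·[k]×²:
    [+0.99087 +0.02928 +0.13161]
    [-0.00261 +0.98011 -0.19845]
    [-0.13480 +0.19630 +0.97123]
t = (-0.2146, -0.0801, 1.2667) m
M0: Pc = R·M0+t = (-0.30739, +0.01473, +1.29865); u = 727.9·(-0.30739)/1.29865 + 316.4 = 144.1047, v = 744.6·(+0.01473)/1.29865 + 228.4 = 236.8467
M1: Pc = R·M1+t = (-0.11616, +0.01423, +1.27263); u = 727.9·(-0.11616)/1.27263 + 316.4 = 249.9635, v = 744.6·(+0.01423)/1.27263 + 228.4 = 236.7250
M2: Pc = R·M2+t = (-0.12181, -0.17493, +1.23475); u = 727.9·(-0.12181)/1.23475 + 316.4 = 244.5933, v = 744.6·(-0.17493)/1.23475 + 228.4 = 122.9096
M3: Pc = R·M3+t = (-0.31304, -0.17443, +1.26077); u = 727.9·(-0.31304)/1.26077 + 316.4 = 135.6643, v = 744.6·(-0.17443)/1.26077 + 228.4 = 125.3835

c0=(144.10, 236.85) c1=(249.96, 236.73) c2=(244.59, 122.91) c3=(135.66, 125.38)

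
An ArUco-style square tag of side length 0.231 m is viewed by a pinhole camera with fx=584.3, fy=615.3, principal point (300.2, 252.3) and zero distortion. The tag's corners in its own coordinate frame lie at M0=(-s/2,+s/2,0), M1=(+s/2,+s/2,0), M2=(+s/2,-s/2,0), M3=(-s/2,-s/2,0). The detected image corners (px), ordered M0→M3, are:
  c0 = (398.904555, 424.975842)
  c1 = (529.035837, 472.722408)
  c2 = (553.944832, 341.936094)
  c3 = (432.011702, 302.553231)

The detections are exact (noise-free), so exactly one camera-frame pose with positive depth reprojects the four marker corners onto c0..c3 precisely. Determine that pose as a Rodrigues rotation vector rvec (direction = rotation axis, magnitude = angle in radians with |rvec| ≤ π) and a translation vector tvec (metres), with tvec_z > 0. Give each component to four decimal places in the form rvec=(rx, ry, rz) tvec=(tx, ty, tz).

rvec=(-0.3821, 0.1324, 0.3250) tvec=(0.3248, 0.2266, 1.0689)

Intrinsics K: fx=584.3, fy=615.3, cx=300.2, cy=252.3
Marker side s = 0.231 m; corners in marker frame (Z=0):
  M0 = (-0.1155, +0.1155, 0)
  M1 = (+0.1155, +0.1155, 0)
  M2 = (+0.1155, -0.1155, 0)
  M3 = (-0.1155, -0.1155, 0)
Detected image corners:
  c0 = (398.904555, 424.975842) px
  c1 = (529.035837, 472.722408) px
  c2 = (553.944832, 341.936094) px
  c3 = (432.011702, 302.553231) px
Planar DLT: solve 8×8 A·h = b for H (H[2,2]=1):
  H  [+461.10152 -279.96560 +477.73829]
  H  [+120.36771 +423.58965 +382.75241]
  H  [-0.17521 -0.32192 +1.00000]
B = K⁻¹H; ‖b₁‖=0.935509, ‖b₂‖=0.935509; λ = 2/(‖b₁‖+‖b₂‖) = 1.068937, sign → tz>0 ⇒ λ=+1.068937
r₁ = λ·B[:,0] = (+0.93978,+0.28591,-0.18729); r₂ = λ·B[:,1] = (-0.33538,+0.87699,-0.34411)
r₃ = r₁×r₂ = (+0.06586,+0.38620,+0.92006); SVD([r₁ r₂ r₃]) → R = UVᵀ:
  R  [+0.93978 -0.33538 +0.06586]
  R  [+0.28591 +0.87699 +0.38620]
  R  [-0.18729 -0.34411 +0.92006]
t = (+0.32479, +0.22663, +1.06894) m
tr R = 2.736825; θ = arccos((tr R − 1)/2) = 0.518805 rad = 29.725°
axis k = ((R−Rᵀ)₃₂, (R−Rᵀ)₁₃, (R−Rᵀ)₂₁) / (2 sinθ) = (-0.736436, +0.255273, +0.626496)
rvec = θ·k = (-0.382067, +0.132437, +0.325029)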